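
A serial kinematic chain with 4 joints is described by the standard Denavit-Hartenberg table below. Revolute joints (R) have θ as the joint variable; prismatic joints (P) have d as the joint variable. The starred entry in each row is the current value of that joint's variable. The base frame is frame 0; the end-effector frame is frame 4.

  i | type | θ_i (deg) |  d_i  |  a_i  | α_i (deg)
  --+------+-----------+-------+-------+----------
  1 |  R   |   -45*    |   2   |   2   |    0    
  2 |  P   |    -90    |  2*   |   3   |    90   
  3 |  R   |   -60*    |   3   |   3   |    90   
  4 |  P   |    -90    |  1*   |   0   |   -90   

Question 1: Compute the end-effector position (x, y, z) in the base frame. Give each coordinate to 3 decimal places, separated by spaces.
-3.277 -1.863 0.902

after link 1: o_1 = (1.4142, -1.4142, 2.0000)
after link 2: o_2 = (-0.7071, -3.5355, 4.0000)
after link 3: o_3 = (-3.8891, -2.4749, 1.4019)
after link 4: o_4 = (-3.2767, -1.8625, 0.9019)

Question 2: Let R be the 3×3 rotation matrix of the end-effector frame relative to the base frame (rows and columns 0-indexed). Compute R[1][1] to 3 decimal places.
-0.612

End-effector y-axis (col 1 of R) = (-0.6124,-0.6124,0.5000)
R[1][1] = -0.6124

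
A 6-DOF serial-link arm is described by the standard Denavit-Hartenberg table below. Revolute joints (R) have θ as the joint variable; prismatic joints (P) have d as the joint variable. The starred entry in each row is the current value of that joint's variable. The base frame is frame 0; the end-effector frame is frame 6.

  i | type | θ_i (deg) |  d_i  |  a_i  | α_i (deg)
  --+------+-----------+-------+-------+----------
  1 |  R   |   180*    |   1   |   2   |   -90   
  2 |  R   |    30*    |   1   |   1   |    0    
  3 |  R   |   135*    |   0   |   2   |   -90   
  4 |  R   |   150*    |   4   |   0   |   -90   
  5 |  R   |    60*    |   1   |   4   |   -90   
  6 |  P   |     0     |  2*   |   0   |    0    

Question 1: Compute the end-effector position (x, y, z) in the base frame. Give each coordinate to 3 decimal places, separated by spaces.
-1.761 -1.732 -0.276

after link 1: o_1 = (-2.0000, 0.0000, 1.0000)
after link 2: o_2 = (-2.8660, -1.0000, 0.5000)
after link 3: o_3 = (-0.9342, -1.0000, -0.0176)
after link 4: o_4 = (0.1011, -1.0000, 3.8461)
after link 5: o_5 = (-2.9515, -0.8660, 1.0777)
after link 6: o_6 = (-1.7614, -1.7321, -0.2765)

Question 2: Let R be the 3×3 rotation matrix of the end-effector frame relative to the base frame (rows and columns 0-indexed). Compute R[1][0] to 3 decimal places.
End-effector x-axis (col 0 of R) = (-0.6424,0.2500,-0.7244)
R[1][0] = 0.2500

0.250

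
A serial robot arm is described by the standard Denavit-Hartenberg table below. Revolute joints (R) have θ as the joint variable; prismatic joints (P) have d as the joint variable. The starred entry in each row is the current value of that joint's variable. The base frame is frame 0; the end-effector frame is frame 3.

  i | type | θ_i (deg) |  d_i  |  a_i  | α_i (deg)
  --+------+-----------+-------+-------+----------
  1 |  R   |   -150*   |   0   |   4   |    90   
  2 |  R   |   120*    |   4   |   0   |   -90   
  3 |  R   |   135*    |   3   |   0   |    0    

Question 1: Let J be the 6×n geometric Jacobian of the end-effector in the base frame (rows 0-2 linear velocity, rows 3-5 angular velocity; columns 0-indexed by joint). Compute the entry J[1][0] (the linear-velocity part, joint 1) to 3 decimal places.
-3.214

axis z_0 = ẑ; lever o_n−o_0 = (-3.2141,2.7631,-1.5000)
cross product → J_v[:, 0] = (-2.7631,-3.2141,0.0000)
J_ω[:, 0] = z_0
entry J[1][0] = -3.2141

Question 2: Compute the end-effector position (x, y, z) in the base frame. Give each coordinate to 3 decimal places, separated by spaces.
after link 1: o_1 = (-3.4641, -2.0000, 0.0000)
after link 2: o_2 = (-5.4641, 1.4641, 0.0000)
after link 3: o_3 = (-3.2141, 2.7631, -1.5000)

-3.214 2.763 -1.500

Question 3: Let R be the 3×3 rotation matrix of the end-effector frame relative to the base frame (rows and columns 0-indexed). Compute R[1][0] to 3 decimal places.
End-effector x-axis (col 0 of R) = (0.0474,-0.7891,-0.6124)
R[1][0] = -0.7891

-0.789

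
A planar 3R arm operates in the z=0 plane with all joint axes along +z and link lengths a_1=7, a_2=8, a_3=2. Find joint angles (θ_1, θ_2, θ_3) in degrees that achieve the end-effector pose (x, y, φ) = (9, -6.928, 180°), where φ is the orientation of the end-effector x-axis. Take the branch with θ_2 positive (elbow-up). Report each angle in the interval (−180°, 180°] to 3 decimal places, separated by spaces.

-64.409 60.002 -175.593

wrist centre = target − a_3·(cos φ, sin φ) = (11.0000, -6.9280)
cos θ_2 = (168.9972−7²−8²)/(2·7·8) = 0.5000; θ_2 = 60.0017° (elbow-up)
β = atan2(-6.9280,11.0000) = -32.2035°; ψ = atan2(6.9283,10.9998) = 32.2051°
θ_1 = β − ψ = -64.4086°
θ_3 = φ − θ_1 − θ_2 = -175.5931° (wrapped to (-180°,180°])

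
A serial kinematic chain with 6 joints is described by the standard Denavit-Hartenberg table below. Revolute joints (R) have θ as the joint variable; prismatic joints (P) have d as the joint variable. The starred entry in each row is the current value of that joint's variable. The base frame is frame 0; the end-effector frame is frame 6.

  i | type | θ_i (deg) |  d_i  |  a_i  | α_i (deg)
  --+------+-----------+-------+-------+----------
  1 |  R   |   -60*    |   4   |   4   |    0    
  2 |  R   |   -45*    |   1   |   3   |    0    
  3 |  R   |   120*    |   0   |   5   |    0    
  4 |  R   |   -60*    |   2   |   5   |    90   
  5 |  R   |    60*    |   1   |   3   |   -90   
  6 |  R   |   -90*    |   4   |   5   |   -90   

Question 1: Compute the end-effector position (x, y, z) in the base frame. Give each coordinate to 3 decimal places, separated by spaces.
after link 1: o_1 = (2.0000, -3.4641, 4.0000)
after link 2: o_2 = (1.2235, -6.3619, 5.0000)
after link 3: o_3 = (6.0532, -5.0678, 5.0000)
after link 4: o_4 = (9.5887, -8.6033, 7.0000)
after link 5: o_5 = (9.9423, -10.3711, 9.5981)
after link 6: o_6 = (3.9572, -11.4571, 11.5981)

3.957 -11.457 11.598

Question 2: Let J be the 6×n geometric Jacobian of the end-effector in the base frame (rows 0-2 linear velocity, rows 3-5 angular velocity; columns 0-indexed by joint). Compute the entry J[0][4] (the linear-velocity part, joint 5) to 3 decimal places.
axis z_4 = (-0.7071,-0.7071,0.0000); lever o_n−o_4 = (-5.6315,-2.8538,4.5981)
cross product → J_v[:, 4] = (-3.2513,3.2513,-1.9641)
J_ω[:, 4] = z_4
entry J[0][4] = -3.2513

-3.251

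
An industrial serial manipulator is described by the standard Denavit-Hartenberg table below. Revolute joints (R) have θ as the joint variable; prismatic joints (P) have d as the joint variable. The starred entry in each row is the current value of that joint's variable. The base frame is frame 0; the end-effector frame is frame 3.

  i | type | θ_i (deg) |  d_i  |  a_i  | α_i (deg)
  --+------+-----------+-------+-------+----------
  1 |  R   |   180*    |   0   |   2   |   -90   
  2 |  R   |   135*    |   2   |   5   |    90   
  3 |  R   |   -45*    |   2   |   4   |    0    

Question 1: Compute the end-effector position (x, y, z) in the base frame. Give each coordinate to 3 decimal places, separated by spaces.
after link 1: o_1 = (-2.0000, 0.0000, 0.0000)
after link 2: o_2 = (1.5355, -2.0000, -3.5355)
after link 3: o_3 = (2.1213, 0.8284, -6.9497)

2.121 0.828 -6.950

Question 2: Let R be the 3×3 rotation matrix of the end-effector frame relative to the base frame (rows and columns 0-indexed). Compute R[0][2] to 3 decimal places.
End-effector z-axis (col 2 of R) = (-0.7071,-0.0000,-0.7071)
R[0][2] = -0.7071

-0.707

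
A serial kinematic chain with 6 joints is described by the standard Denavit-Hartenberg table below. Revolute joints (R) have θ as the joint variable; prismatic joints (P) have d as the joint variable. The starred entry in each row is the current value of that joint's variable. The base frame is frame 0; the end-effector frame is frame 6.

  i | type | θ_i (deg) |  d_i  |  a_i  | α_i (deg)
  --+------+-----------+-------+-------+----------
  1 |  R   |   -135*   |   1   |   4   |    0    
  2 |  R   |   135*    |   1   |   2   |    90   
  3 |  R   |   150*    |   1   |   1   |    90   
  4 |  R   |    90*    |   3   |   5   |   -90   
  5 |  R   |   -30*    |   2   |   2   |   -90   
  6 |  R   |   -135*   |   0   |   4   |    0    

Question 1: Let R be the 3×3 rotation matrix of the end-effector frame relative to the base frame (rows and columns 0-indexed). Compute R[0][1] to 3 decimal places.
0.789

End-effector y-axis (col 1 of R) = (0.7891,-0.6124,-0.0474)
R[0][1] = 0.7891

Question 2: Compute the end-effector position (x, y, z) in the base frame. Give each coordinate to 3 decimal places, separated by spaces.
3.780 -8.111 2.325

after link 1: o_1 = (-2.8284, -2.8284, 1.0000)
after link 2: o_2 = (-0.8284, -2.8284, 2.0000)
after link 3: o_3 = (-1.6945, -3.8284, 2.5000)
after link 4: o_4 = (-0.1945, -8.8284, 5.0981)
after link 5: o_5 = (2.0376, -10.5605, 4.9641)
after link 6: o_6 = (3.7800, -8.1110, 2.3251)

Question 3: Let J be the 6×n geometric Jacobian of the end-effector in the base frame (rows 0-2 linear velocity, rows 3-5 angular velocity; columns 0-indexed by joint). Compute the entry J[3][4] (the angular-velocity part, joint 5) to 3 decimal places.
axis z_4 = (0.8660,-0.0000,-0.5000); lever o_n−o_4 = (3.9744,0.7174,-2.7729)
cross product → J_v[:, 4] = (0.3587,0.4142,0.6213)
J_ω[:, 4] = z_4
entry J[3][4] = 0.8660

0.866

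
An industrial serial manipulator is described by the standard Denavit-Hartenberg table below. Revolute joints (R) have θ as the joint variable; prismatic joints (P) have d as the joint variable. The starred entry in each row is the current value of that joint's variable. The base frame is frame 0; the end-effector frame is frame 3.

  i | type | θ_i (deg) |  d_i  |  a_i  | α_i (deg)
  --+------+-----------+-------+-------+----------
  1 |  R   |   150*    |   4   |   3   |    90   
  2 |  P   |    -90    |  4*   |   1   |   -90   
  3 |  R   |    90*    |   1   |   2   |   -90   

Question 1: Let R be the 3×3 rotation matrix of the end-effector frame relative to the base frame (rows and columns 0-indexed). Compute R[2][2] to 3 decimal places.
End-effector z-axis (col 2 of R) = (-0.0000,-0.0000,1.0000)
R[2][2] = 1.0000

1.000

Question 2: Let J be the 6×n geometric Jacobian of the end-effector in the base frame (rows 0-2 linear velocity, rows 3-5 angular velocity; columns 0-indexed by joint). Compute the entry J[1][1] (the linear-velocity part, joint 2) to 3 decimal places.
0.866

prismatic axis z_1 = (0.5000,0.8660,0.0000)
J_v[:, 1] = z_1; J_ω[:, 1] = (0,0,0)
entry J[1][1] = 0.8660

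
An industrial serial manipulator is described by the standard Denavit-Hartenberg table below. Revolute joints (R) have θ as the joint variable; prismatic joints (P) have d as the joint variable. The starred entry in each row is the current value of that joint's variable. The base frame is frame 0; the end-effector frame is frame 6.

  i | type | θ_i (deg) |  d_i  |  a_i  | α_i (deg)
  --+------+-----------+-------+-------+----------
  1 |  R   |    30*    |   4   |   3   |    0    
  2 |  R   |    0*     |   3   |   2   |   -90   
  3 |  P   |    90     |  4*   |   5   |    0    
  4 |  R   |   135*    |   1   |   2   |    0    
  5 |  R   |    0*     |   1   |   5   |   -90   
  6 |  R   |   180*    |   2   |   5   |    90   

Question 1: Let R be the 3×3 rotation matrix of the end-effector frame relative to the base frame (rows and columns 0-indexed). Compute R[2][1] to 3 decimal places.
0.707

End-effector y-axis (col 1 of R) = (0.6124,0.3536,0.7071)
R[2][1] = 0.7071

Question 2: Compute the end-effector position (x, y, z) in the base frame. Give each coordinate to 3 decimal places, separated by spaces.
1.330 7.696 4.828

after link 1: o_1 = (2.5981, 1.5000, 4.0000)
after link 2: o_2 = (4.3301, 2.5000, 7.0000)
after link 3: o_3 = (2.3301, 5.9641, 2.0000)
after link 4: o_4 = (0.6054, 6.1230, 3.4142)
after link 5: o_5 = (-2.9565, 5.2213, 6.9497)
after link 6: o_6 = (1.3301, 7.6962, 4.8284)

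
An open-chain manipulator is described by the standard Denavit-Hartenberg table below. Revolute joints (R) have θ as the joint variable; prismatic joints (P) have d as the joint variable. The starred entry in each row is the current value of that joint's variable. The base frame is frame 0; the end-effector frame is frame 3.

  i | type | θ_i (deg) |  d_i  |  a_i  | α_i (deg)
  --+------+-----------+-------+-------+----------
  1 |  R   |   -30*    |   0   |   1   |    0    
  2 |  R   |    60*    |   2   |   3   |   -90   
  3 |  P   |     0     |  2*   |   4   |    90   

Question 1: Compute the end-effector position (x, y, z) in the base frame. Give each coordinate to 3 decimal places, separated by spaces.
after link 1: o_1 = (0.8660, -0.5000, 0.0000)
after link 2: o_2 = (3.4641, 1.0000, 2.0000)
after link 3: o_3 = (5.9282, 4.7321, 2.0000)

5.928 4.732 2.000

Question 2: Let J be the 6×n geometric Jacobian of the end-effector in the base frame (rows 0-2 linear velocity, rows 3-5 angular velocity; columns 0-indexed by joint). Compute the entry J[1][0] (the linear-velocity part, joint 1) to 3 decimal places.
axis z_0 = ẑ; lever o_n−o_0 = (5.9282,4.7321,2.0000)
cross product → J_v[:, 0] = (-4.7321,5.9282,0.0000)
J_ω[:, 0] = z_0
entry J[1][0] = 5.9282

5.928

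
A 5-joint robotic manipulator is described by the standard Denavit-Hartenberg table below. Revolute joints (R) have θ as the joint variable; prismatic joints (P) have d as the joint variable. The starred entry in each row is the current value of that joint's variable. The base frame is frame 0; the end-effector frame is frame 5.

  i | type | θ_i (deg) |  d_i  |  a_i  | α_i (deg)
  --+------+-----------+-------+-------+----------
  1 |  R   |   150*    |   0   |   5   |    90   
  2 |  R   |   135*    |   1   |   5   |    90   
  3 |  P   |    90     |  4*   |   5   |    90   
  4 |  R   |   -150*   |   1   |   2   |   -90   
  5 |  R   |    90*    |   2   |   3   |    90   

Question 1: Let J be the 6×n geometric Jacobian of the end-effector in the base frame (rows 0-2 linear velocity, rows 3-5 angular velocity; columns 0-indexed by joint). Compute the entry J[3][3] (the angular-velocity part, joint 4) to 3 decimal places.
axis z_3 = (0.6124,-0.3536,0.7071); lever o_n−o_3 = (0.0823,-0.8928,-3.3461)
cross product → J_v[:, 3] = (1.8143,2.1072,-0.5176)
J_ω[:, 3] = z_3
entry J[3][3] = 0.6124

0.612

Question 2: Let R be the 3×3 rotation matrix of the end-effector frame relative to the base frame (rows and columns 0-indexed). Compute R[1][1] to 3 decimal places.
0.127

End-effector y-axis (col 1 of R) = (0.7803,0.1268,-0.6124)
R[1][1] = 0.1268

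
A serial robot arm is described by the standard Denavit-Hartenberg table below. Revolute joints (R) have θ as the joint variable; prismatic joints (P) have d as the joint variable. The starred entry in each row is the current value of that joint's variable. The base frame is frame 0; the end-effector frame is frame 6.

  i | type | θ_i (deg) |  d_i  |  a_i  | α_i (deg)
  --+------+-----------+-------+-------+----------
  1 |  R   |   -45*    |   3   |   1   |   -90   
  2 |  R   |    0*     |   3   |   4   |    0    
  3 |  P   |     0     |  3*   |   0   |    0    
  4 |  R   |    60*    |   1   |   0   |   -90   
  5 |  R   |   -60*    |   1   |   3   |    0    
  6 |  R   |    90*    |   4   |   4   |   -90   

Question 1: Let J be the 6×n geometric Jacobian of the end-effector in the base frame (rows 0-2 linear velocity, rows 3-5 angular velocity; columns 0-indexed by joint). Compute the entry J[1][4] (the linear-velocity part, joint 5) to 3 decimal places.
-3.722

axis z_4 = (-0.6124,0.6124,-0.5000); lever o_n−o_4 = (-0.8839,1.7297,-6.7990)
cross product → J_v[:, 4] = (-3.2987,-3.7216,-0.5179)
J_ω[:, 4] = z_4
entry J[1][4] = -3.7216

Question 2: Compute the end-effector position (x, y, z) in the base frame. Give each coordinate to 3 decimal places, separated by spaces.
7.601 3.144 -3.799

after link 1: o_1 = (0.7071, -0.7071, 3.0000)
after link 2: o_2 = (5.6569, -1.4142, 3.0000)
after link 3: o_3 = (7.7782, 0.7071, 3.0000)
after link 4: o_4 = (8.4853, 1.4142, 3.0000)
after link 5: o_5 = (10.2404, 3.3334, 1.2010)
after link 6: o_6 = (7.6014, 3.1439, -3.7990)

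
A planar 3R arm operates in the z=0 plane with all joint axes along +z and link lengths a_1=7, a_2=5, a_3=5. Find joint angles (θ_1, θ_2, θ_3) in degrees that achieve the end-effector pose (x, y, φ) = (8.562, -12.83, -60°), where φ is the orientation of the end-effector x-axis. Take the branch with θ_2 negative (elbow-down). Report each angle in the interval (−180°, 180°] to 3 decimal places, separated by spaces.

-29.999 -60.004 30.003

wrist centre = target − a_3·(cos φ, sin φ) = (6.0620, -8.4999)
cos θ_2 = (108.9957−7²−5²)/(2·7·5) = 0.4999; θ_2 = -60.0041° (elbow-down)
β = atan2(-8.4999,6.0620) = -54.5040°; ψ = atan2(-4.3303,9.4997) = -24.5052°
θ_1 = β − ψ = -29.9988°
θ_3 = φ − θ_1 − θ_2 = 30.0029° (wrapped to (-180°,180°])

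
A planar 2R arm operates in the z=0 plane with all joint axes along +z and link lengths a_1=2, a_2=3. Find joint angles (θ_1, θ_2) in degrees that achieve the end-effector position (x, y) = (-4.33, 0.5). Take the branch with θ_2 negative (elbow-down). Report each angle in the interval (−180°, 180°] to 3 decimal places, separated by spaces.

-149.996 -60.006

cos θ_2 = (18.9989−2²−3²)/(2·2·3) = 0.4999; θ_2 = -60.0061° (elbow-down)
β = atan2(0.5000,-4.3300) = 173.4130°; ψ = atan2(-2.5982,3.4997) = -36.5906°
θ_1 = β − ψ = 210.0036°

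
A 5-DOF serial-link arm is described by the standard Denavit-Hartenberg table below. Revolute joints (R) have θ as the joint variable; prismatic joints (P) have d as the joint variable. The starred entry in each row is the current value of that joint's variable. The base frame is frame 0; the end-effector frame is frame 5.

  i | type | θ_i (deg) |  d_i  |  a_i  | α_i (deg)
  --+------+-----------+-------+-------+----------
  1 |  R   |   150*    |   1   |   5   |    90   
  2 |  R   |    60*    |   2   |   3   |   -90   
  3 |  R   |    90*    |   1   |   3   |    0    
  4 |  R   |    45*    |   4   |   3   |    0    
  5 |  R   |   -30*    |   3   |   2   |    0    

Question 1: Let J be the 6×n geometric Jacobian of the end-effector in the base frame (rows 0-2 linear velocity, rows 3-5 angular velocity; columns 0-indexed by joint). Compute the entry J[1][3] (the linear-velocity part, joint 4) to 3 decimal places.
axis z_3 = (0.7500,-0.4330,0.5000); lever o_n−o_3 = (4.3661,-7.2010,1.2146)
cross product → J_v[:, 3] = (3.0746,1.2721,-3.5101)
J_ω[:, 3] = z_3
entry J[1][3] = 1.2721

1.272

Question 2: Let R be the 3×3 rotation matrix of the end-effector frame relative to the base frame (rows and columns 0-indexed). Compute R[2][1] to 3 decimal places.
-0.837

End-effector y-axis (col 1 of R) = (0.5477,-0.0173,-0.8365)
R[2][1] = -0.8365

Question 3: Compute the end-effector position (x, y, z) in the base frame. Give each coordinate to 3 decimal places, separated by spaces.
-1.013 -5.250 5.313

after link 1: o_1 = (-4.3301, 2.5000, 1.0000)
after link 2: o_2 = (-4.6292, 4.9821, 3.5981)
after link 3: o_3 = (-5.3792, 1.9510, 4.0981)
after link 4: o_4 = (-2.5213, -2.1485, 4.2610)
after link 5: o_5 = (-1.0130, -5.2500, 5.3127)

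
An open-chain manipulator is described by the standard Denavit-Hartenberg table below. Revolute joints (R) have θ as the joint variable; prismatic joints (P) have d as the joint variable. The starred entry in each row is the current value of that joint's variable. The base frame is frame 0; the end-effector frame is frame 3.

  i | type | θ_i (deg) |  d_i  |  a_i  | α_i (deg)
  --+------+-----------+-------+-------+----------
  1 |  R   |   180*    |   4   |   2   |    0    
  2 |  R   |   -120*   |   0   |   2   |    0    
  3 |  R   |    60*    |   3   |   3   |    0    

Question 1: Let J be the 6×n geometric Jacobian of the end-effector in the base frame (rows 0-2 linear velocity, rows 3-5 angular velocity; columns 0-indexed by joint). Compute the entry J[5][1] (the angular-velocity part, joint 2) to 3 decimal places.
axis z_1 = (0.0000,0.0000,1.0000); lever o_n−o_1 = (-0.5000,4.3301,3.0000)
cross product → J_v[:, 1] = (-4.3301,-0.5000,0.0000)
J_ω[:, 1] = z_1
entry J[5][1] = 1.0000

1.000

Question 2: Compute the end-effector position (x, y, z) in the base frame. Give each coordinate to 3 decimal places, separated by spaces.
-2.500 4.330 7.000

after link 1: o_1 = (-2.0000, 0.0000, 4.0000)
after link 2: o_2 = (-1.0000, 1.7321, 4.0000)
after link 3: o_3 = (-2.5000, 4.3301, 7.0000)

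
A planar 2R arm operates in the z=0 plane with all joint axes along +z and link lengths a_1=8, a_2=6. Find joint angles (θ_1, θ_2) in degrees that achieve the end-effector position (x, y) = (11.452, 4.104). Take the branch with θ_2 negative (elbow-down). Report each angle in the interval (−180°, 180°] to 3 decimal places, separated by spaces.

cos θ_2 = (147.9911−8²−6²)/(2·8·6) = 0.4999; θ_2 = -60.0061° (elbow-down)
β = atan2(4.1040,11.4520) = 19.7159°; ψ = atan2(-5.1965,10.9994) = -25.2875°
θ_1 = β − ψ = 45.0034°

45.003 -60.006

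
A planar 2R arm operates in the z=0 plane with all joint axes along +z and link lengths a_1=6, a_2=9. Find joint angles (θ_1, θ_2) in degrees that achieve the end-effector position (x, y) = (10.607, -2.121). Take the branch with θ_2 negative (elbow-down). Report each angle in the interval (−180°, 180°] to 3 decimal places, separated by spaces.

cos θ_2 = (117.0071−6²−9²)/(2·6·9) = 0.0001; θ_2 = -89.9962° (elbow-down)
β = atan2(-2.1210,10.6070) = -11.3079°; ψ = atan2(-9.0000,6.0006) = -56.3073°
θ_1 = β − ψ = 44.9995°

44.999 -89.996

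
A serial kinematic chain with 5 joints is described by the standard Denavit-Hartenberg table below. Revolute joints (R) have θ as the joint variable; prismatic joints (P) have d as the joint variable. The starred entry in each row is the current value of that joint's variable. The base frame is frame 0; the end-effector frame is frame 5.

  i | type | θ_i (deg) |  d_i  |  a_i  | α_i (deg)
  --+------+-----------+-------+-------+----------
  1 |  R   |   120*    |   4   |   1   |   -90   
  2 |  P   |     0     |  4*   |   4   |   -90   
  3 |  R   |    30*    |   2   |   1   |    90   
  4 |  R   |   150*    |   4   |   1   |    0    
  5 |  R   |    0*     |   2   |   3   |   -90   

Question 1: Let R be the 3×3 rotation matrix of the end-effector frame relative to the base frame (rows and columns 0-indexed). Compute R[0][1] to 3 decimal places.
End-effector y-axis (col 1 of R) = (1.0000,-0.0000,0.0000)
R[0][1] = 1.0000

1.000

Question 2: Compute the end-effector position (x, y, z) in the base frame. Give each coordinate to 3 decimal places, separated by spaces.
-11.964 -0.134 0.000

after link 1: o_1 = (-0.5000, 0.8660, 4.0000)
after link 2: o_2 = (-5.9641, 2.3301, 4.0000)
after link 3: o_3 = (-5.9641, 3.3301, 2.0000)
after link 4: o_4 = (-9.9641, 2.4641, 1.5000)
after link 5: o_5 = (-11.9641, -0.1340, 0.0000)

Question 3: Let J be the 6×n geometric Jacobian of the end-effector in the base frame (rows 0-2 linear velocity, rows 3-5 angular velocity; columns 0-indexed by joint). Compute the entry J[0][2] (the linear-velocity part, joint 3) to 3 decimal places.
axis z_2 = (-0.0000,-0.0000,-1.0000); lever o_n−o_2 = (-6.0000,-2.4641,-4.0000)
cross product → J_v[:, 2] = (-2.4641,6.0000,-0.0000)
J_ω[:, 2] = z_2
entry J[0][2] = -2.4641

-2.464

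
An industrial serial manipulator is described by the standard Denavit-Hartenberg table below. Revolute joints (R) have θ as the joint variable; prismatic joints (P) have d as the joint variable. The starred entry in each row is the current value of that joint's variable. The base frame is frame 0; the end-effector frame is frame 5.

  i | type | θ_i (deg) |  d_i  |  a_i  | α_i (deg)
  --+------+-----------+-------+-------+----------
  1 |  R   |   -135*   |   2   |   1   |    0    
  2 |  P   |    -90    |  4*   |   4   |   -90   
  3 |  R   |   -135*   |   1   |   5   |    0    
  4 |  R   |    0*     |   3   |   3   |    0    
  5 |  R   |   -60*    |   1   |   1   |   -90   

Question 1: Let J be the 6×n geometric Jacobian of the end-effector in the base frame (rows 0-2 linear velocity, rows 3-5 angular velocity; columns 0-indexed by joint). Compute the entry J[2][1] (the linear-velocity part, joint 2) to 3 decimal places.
prismatic axis z_1 = (0.0000,0.0000,1.0000)
J_v[:, 1] = z_1; J_ω[:, 1] = (0,0,0)
entry J[2][1] = 1.0000

1.000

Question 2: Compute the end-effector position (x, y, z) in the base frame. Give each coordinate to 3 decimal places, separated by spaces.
after link 1: o_1 = (-0.7071, -0.7071, 2.0000)
after link 2: o_2 = (-3.5355, 2.1213, 6.0000)
after link 3: o_3 = (-1.7426, -1.0858, 9.5355)
after link 4: o_4 = (-2.3640, -4.7071, 11.6569)
after link 5: o_5 = (-2.3881, -6.0972, 11.3980)

-2.388 -6.097 11.398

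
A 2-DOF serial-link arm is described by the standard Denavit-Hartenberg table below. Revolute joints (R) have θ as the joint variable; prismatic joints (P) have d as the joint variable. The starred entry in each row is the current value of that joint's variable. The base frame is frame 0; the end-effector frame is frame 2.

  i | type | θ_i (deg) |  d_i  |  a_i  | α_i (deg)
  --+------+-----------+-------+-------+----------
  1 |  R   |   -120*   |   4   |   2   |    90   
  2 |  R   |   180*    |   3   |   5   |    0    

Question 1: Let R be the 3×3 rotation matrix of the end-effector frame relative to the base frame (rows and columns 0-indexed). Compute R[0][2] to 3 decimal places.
-0.866

End-effector z-axis (col 2 of R) = (-0.8660,0.5000,0.0000)
R[0][2] = -0.8660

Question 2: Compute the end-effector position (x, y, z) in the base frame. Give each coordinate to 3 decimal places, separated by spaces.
-1.098 4.098 4.000

after link 1: o_1 = (-1.0000, -1.7321, 4.0000)
after link 2: o_2 = (-1.0981, 4.0981, 4.0000)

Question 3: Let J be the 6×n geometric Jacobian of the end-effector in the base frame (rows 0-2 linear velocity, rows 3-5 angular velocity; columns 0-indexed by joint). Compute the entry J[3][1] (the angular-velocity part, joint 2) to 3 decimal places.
axis z_1 = (-0.8660,0.5000,0.0000); lever o_n−o_1 = (-0.0981,5.8301,0.0000)
cross product → J_v[:, 1] = (0.0000,0.0000,-5.0000)
J_ω[:, 1] = z_1
entry J[3][1] = -0.8660

-0.866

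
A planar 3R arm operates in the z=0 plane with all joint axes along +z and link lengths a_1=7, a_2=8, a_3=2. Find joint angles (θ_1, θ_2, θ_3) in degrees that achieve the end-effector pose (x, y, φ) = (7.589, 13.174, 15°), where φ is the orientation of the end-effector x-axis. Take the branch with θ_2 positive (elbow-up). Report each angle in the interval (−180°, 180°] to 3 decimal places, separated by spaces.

wrist centre = target − a_3·(cos φ, sin φ) = (5.6571, 12.6564)
cos θ_2 = (192.1868−7²−8²)/(2·7·8) = 0.7070; θ_2 = 45.0066° (elbow-up)
β = atan2(12.6564,5.6571) = 65.9163°; ψ = atan2(5.6575,12.6562) = 24.0853°
θ_1 = β − ψ = 41.8309°
θ_3 = φ − θ_1 − θ_2 = -71.8376° (wrapped to (-180°,180°])

41.831 45.007 -71.838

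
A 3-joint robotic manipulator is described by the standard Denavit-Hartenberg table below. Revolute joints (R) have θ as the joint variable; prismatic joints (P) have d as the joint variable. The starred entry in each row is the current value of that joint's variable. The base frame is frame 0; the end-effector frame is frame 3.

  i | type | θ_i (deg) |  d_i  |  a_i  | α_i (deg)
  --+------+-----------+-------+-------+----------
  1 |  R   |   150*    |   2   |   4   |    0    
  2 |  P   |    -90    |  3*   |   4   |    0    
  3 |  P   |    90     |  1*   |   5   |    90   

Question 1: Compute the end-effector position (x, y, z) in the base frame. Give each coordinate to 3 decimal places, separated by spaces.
-5.794 7.964 6.000

after link 1: o_1 = (-3.4641, 2.0000, 2.0000)
after link 2: o_2 = (-1.4641, 5.4641, 5.0000)
after link 3: o_3 = (-5.7942, 7.9641, 6.0000)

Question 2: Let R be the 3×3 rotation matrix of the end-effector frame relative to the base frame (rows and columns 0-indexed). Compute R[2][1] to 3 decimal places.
End-effector y-axis (col 1 of R) = (-0.0000,-0.0000,1.0000)
R[2][1] = 1.0000

1.000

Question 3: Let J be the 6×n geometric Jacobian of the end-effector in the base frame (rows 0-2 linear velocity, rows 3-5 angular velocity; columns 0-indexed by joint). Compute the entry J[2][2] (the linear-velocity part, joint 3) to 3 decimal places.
1.000

prismatic axis z_2 = (0.0000,0.0000,1.0000)
J_v[:, 2] = z_2; J_ω[:, 2] = (0,0,0)
entry J[2][2] = 1.0000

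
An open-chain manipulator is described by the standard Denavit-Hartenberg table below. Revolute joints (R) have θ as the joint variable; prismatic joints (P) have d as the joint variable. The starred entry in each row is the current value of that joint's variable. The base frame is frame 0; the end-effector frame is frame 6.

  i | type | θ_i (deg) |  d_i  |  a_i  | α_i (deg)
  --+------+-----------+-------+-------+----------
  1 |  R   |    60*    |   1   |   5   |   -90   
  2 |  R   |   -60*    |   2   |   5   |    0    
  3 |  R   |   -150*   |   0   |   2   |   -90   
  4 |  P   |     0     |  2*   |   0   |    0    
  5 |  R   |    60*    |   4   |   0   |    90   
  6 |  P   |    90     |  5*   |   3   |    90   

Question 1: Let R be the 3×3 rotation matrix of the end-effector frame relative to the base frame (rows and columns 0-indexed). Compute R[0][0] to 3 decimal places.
-0.250

End-effector x-axis (col 0 of R) = (-0.2500,-0.4330,0.8660)
R[0][0] = -0.2500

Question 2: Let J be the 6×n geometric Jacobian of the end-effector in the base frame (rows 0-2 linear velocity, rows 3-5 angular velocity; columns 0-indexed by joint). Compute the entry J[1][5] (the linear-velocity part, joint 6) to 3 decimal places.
prismatic axis z_5 = (-0.8080,-0.3995,-0.4330)
J_v[:, 5] = z_5; J_ω[:, 5] = (0,0,0)
entry J[1][5] = -0.3995

-0.400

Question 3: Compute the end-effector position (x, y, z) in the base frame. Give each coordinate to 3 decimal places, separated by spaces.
after link 1: o_1 = (2.5000, 4.3301, 1.0000)
after link 2: o_2 = (2.0179, 7.4952, 5.3301)
after link 3: o_3 = (1.1519, 5.9952, 4.3301)
after link 4: o_4 = (0.6519, 5.1292, 6.0622)
after link 5: o_5 = (-0.3481, 3.3971, 9.5263)
after link 6: o_6 = (-5.1381, 0.1005, 9.9593)

-5.138 0.100 9.959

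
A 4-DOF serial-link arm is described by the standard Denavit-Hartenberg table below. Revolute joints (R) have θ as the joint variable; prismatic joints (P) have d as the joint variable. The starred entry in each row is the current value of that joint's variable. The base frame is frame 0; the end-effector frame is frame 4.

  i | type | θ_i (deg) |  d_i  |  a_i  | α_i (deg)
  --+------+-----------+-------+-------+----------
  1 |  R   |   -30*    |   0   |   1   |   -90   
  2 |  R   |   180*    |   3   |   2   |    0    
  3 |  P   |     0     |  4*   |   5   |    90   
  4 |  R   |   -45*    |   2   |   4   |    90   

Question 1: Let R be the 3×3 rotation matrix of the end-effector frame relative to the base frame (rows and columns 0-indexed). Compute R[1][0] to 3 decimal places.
-0.259

End-effector x-axis (col 0 of R) = (-0.9659,-0.2588,-0.0000)
R[1][0] = -0.2588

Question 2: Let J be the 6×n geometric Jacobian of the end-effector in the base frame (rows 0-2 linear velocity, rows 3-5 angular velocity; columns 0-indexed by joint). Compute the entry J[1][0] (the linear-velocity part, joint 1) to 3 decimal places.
axis z_0 = ẑ; lever o_n−o_0 = (-5.5599,8.0269,-2.0000)
cross product → J_v[:, 0] = (-8.0269,-5.5599,0.0000)
J_ω[:, 0] = z_0
entry J[1][0] = -5.5599

-5.560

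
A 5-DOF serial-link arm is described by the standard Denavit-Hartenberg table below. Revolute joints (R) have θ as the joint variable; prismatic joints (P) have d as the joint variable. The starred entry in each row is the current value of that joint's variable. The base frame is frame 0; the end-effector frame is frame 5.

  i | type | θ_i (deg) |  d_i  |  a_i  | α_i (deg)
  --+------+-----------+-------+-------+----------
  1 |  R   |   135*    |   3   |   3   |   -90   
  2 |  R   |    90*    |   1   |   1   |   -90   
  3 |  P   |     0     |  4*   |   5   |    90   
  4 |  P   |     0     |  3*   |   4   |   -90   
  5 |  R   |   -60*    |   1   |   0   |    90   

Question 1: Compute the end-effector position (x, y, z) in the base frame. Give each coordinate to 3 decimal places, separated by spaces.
-1.414 -4.243 -7.000

after link 1: o_1 = (-2.1213, 2.1213, 3.0000)
after link 2: o_2 = (-2.8284, 1.4142, 2.0000)
after link 3: o_3 = (-0.0000, -1.4142, -3.0000)
after link 4: o_4 = (-2.1213, -3.5355, -7.0000)
after link 5: o_5 = (-1.4142, -4.2426, -7.0000)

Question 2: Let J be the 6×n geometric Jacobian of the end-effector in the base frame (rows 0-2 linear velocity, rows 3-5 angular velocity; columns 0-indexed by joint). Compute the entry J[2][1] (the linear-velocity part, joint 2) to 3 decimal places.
5.000

axis z_1 = (-0.7071,-0.7071,0.0000); lever o_n−o_1 = (0.7071,-6.3640,-10.0000)
cross product → J_v[:, 1] = (7.0711,-7.0711,5.0000)
J_ω[:, 1] = z_1
entry J[2][1] = 5.0000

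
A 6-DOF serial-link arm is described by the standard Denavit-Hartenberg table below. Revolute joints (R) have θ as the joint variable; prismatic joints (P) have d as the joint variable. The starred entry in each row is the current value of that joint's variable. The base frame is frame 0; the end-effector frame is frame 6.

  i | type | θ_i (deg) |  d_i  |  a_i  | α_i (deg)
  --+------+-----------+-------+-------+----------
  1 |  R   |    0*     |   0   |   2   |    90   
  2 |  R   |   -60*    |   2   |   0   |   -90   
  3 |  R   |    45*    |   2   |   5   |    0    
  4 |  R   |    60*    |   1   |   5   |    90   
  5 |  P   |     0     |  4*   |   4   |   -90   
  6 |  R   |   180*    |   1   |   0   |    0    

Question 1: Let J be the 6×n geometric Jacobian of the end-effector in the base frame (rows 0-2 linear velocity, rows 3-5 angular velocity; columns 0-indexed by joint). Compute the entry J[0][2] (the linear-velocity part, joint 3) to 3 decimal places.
axis z_2 = (0.8660,-0.0000,0.5000); lever o_n−o_2 = (5.9990,13.2641,-2.3906)
cross product → J_v[:, 2] = (-6.6321,5.0699,11.4871)
J_ω[:, 2] = z_2
entry J[0][2] = -6.6321

-6.632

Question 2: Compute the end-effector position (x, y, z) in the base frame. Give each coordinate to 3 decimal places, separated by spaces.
after link 1: o_1 = (2.0000, 0.0000, 0.0000)
after link 2: o_2 = (2.0000, -2.0000, 0.0000)
after link 3: o_3 = (5.4998, 1.5355, -2.0619)
after link 4: o_4 = (5.7188, 6.3652, -0.4411)
after link 5: o_5 = (7.1330, 11.2641, -2.8906)
after link 6: o_6 = (7.9990, 11.2641, -2.3906)

7.999 11.264 -2.391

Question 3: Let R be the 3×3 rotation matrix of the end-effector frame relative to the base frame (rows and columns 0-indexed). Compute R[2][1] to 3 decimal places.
-0.837

End-effector y-axis (col 1 of R) = (0.4830,0.2588,-0.8365)
R[2][1] = -0.8365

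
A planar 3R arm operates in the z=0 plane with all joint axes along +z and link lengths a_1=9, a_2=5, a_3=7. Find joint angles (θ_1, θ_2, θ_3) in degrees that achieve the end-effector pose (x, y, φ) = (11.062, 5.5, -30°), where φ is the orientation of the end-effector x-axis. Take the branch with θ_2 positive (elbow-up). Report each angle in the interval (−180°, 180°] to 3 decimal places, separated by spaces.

wrist centre = target − a_3·(cos φ, sin φ) = (4.9998, 9.0000)
cos θ_2 = (105.9982−9²−5²)/(2·9·5) = -0.0000; θ_2 = 90.0011° (elbow-up)
β = atan2(9.0000,4.9998) = 60.9463°; ψ = atan2(5.0000,8.9999) = 29.0549°
θ_1 = β − ψ = 31.8914°
θ_3 = φ − θ_1 − θ_2 = -151.8925° (wrapped to (-180°,180°])

31.891 90.001 -151.893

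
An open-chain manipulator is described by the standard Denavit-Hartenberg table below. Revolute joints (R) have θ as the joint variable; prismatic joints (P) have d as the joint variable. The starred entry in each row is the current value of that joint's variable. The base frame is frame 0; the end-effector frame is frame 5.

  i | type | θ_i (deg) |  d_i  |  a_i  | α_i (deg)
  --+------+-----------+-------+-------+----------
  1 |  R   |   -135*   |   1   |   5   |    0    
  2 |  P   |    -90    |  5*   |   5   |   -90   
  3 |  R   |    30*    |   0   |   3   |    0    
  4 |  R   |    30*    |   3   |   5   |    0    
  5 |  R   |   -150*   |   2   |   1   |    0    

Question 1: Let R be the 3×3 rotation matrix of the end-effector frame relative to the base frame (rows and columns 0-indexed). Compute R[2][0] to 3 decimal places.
1.000

End-effector x-axis (col 0 of R) = (0.0000,-0.0000,1.0000)
R[2][0] = 1.0000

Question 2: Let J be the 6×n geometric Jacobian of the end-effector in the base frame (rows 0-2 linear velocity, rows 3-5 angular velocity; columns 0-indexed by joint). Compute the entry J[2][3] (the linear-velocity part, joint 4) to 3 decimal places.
-2.500

axis z_3 = (-0.7071,-0.7071,0.0000); lever o_n−o_3 = (-5.3033,-1.7678,-3.3301)
cross product → J_v[:, 3] = (2.3548,-2.3548,-2.5000)
J_ω[:, 3] = z_3
entry J[2][3] = -2.5000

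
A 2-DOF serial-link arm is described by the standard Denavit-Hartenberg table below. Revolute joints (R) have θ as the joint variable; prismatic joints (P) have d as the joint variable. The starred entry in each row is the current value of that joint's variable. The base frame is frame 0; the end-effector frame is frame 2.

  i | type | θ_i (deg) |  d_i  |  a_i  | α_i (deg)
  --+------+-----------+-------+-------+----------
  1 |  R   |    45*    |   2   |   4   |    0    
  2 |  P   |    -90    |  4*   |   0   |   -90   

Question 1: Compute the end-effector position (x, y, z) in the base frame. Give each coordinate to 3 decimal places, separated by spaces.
after link 1: o_1 = (2.8284, 2.8284, 2.0000)
after link 2: o_2 = (2.8284, 2.8284, 6.0000)

2.828 2.828 6.000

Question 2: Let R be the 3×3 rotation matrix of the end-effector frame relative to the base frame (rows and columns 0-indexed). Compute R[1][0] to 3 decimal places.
-0.707

End-effector x-axis (col 0 of R) = (0.7071,-0.7071,0.0000)
R[1][0] = -0.7071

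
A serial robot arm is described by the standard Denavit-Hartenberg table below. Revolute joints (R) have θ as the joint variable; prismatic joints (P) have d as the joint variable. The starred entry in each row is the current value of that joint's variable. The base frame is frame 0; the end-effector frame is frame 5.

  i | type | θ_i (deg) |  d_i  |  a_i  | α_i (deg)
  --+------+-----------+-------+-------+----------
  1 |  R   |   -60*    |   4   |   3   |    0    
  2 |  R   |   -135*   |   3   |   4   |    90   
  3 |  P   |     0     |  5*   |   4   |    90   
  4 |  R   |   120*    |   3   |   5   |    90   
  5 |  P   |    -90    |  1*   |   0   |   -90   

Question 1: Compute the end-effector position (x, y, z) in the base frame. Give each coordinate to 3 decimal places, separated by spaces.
-2.105 8.545 4.000

after link 1: o_1 = (1.5000, -2.5981, 4.0000)
after link 2: o_2 = (-2.3637, -1.5628, 7.0000)
after link 3: o_3 = (-4.9333, 4.3021, 7.0000)
after link 4: o_4 = (-1.3978, 7.8376, 4.0000)
after link 5: o_5 = (-2.1049, 8.5447, 4.0000)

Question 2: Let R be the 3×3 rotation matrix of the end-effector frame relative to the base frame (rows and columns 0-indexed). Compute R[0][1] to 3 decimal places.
End-effector y-axis (col 1 of R) = (0.7071,-0.7071,0.0000)
R[0][1] = 0.7071

0.707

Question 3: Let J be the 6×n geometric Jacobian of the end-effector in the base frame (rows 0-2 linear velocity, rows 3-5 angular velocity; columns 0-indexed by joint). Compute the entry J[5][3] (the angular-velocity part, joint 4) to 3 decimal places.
-1.000

axis z_3 = (0.0000,0.0000,-1.0000); lever o_n−o_3 = (2.8284,4.2426,-3.0000)
cross product → J_v[:, 3] = (4.2426,-2.8284,-0.0000)
J_ω[:, 3] = z_3
entry J[5][3] = -1.0000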